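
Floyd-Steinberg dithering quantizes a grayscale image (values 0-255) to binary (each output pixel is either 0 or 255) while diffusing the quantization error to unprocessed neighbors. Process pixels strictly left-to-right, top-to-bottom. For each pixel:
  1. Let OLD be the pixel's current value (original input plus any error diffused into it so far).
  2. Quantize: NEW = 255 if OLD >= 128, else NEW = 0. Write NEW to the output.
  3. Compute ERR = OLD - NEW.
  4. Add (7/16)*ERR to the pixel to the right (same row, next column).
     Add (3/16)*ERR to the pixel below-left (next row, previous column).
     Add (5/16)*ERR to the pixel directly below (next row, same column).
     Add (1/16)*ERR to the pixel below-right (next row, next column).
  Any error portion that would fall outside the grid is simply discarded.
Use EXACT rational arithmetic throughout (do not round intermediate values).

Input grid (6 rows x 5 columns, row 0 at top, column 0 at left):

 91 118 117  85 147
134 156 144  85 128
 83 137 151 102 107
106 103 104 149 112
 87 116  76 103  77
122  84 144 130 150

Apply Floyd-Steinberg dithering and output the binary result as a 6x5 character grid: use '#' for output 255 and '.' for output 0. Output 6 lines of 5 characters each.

Answer: .#..#
#.#.#
.##..
...##
##...
..###

Derivation:
(0,0): OLD=91 → NEW=0, ERR=91
(0,1): OLD=2525/16 → NEW=255, ERR=-1555/16
(0,2): OLD=19067/256 → NEW=0, ERR=19067/256
(0,3): OLD=481629/4096 → NEW=0, ERR=481629/4096
(0,4): OLD=13005195/65536 → NEW=255, ERR=-3706485/65536
(1,0): OLD=36919/256 → NEW=255, ERR=-28361/256
(1,1): OLD=198273/2048 → NEW=0, ERR=198273/2048
(1,2): OLD=14785173/65536 → NEW=255, ERR=-1926507/65536
(1,3): OLD=26983857/262144 → NEW=0, ERR=26983857/262144
(1,4): OLD=682452467/4194304 → NEW=255, ERR=-387095053/4194304
(2,0): OLD=2180123/32768 → NEW=0, ERR=2180123/32768
(2,1): OLD=192860377/1048576 → NEW=255, ERR=-74526503/1048576
(2,2): OLD=2282875595/16777216 → NEW=255, ERR=-1995314485/16777216
(2,3): OLD=16909722929/268435456 → NEW=0, ERR=16909722929/268435456
(2,4): OLD=481690613783/4294967296 → NEW=0, ERR=481690613783/4294967296
(3,0): OLD=1903625067/16777216 → NEW=0, ERR=1903625067/16777216
(3,1): OLD=15071193359/134217728 → NEW=0, ERR=15071193359/134217728
(3,2): OLD=529698531029/4294967296 → NEW=0, ERR=529698531029/4294967296
(3,3): OLD=2029267614797/8589934592 → NEW=255, ERR=-161165706163/8589934592
(3,4): OLD=19623020117281/137438953472 → NEW=255, ERR=-15423913018079/137438953472
(4,0): OLD=308189660133/2147483648 → NEW=255, ERR=-239418670107/2147483648
(4,1): OLD=9107412467557/68719476736 → NEW=255, ERR=-8416054100123/68719476736
(4,2): OLD=70874861544331/1099511627776 → NEW=0, ERR=70874861544331/1099511627776
(4,3): OLD=1970402052950373/17592186044416 → NEW=0, ERR=1970402052950373/17592186044416
(4,4): OLD=25265015879580739/281474976710656 → NEW=0, ERR=25265015879580739/281474976710656
(5,0): OLD=70585269071183/1099511627776 → NEW=0, ERR=70585269071183/1099511627776
(5,1): OLD=694299204378797/8796093022208 → NEW=0, ERR=694299204378797/8796093022208
(5,2): OLD=59679270740403733/281474976710656 → NEW=255, ERR=-12096848320813547/281474976710656
(5,3): OLD=188090297435647611/1125899906842624 → NEW=255, ERR=-99014178809221509/1125899906842624
(5,4): OLD=2640466573738185689/18014398509481984 → NEW=255, ERR=-1953205046179720231/18014398509481984
Row 0: .#..#
Row 1: #.#.#
Row 2: .##..
Row 3: ...##
Row 4: ##...
Row 5: ..###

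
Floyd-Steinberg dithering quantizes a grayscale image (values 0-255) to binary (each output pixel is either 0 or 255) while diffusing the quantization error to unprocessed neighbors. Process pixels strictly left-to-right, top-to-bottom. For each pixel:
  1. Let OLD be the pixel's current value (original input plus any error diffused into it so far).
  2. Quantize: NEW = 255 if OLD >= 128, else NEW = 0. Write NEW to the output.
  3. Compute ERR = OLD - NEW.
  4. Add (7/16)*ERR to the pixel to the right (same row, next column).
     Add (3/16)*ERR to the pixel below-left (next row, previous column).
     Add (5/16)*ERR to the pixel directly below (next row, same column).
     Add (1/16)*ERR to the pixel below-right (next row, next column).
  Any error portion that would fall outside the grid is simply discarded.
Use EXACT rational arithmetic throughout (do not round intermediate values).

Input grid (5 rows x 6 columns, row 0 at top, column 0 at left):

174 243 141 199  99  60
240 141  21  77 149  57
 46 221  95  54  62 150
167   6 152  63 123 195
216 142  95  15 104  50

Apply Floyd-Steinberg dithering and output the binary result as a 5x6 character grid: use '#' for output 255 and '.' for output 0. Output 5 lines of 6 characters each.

Answer: ##.#..
#..##.
.##..#
#...#.
#.#...

Derivation:
(0,0): OLD=174 → NEW=255, ERR=-81
(0,1): OLD=3321/16 → NEW=255, ERR=-759/16
(0,2): OLD=30783/256 → NEW=0, ERR=30783/256
(0,3): OLD=1030585/4096 → NEW=255, ERR=-13895/4096
(0,4): OLD=6390799/65536 → NEW=0, ERR=6390799/65536
(0,5): OLD=107650153/1048576 → NEW=0, ERR=107650153/1048576
(1,0): OLD=52683/256 → NEW=255, ERR=-12597/256
(1,1): OLD=250125/2048 → NEW=0, ERR=250125/2048
(1,2): OLD=7104657/65536 → NEW=0, ERR=7104657/65536
(1,3): OLD=39103549/262144 → NEW=255, ERR=-27743171/262144
(1,4): OLD=2553653655/16777216 → NEW=255, ERR=-1724536425/16777216
(1,5): OLD=13477122801/268435456 → NEW=0, ERR=13477122801/268435456
(2,0): OLD=1753823/32768 → NEW=0, ERR=1753823/32768
(2,1): OLD=314397957/1048576 → NEW=255, ERR=47011077/1048576
(2,2): OLD=2286431567/16777216 → NEW=255, ERR=-1991758513/16777216
(2,3): OLD=-5839713385/134217728 → NEW=0, ERR=-5839713385/134217728
(2,4): OLD=58591432261/4294967296 → NEW=0, ERR=58591432261/4294967296
(2,5): OLD=11354750035507/68719476736 → NEW=255, ERR=-6168716532173/68719476736
(3,0): OLD=3223439983/16777216 → NEW=255, ERR=-1054750097/16777216
(3,1): OLD=-3544534973/134217728 → NEW=0, ERR=-3544534973/134217728
(3,2): OLD=105216853433/1073741824 → NEW=0, ERR=105216853433/1073741824
(3,3): OLD=6006928906347/68719476736 → NEW=0, ERR=6006928906347/68719476736
(3,4): OLD=80239832146059/549755813888 → NEW=255, ERR=-59947900395381/549755813888
(3,5): OLD=1056353878605381/8796093022208 → NEW=0, ERR=1056353878605381/8796093022208
(4,0): OLD=411032859169/2147483648 → NEW=255, ERR=-136575471071/2147483648
(4,1): OLD=4135784861101/34359738368 → NEW=0, ERR=4135784861101/34359738368
(4,2): OLD=212229970605559/1099511627776 → NEW=255, ERR=-68145494477321/1099511627776
(4,3): OLD=15473297375859/17592186044416 → NEW=0, ERR=15473297375859/17592186044416
(4,4): OLD=27665943667935395/281474976710656 → NEW=0, ERR=27665943667935395/281474976710656
(4,5): OLD=557164882618498453/4503599627370496 → NEW=0, ERR=557164882618498453/4503599627370496
Row 0: ##.#..
Row 1: #..##.
Row 2: .##..#
Row 3: #...#.
Row 4: #.#...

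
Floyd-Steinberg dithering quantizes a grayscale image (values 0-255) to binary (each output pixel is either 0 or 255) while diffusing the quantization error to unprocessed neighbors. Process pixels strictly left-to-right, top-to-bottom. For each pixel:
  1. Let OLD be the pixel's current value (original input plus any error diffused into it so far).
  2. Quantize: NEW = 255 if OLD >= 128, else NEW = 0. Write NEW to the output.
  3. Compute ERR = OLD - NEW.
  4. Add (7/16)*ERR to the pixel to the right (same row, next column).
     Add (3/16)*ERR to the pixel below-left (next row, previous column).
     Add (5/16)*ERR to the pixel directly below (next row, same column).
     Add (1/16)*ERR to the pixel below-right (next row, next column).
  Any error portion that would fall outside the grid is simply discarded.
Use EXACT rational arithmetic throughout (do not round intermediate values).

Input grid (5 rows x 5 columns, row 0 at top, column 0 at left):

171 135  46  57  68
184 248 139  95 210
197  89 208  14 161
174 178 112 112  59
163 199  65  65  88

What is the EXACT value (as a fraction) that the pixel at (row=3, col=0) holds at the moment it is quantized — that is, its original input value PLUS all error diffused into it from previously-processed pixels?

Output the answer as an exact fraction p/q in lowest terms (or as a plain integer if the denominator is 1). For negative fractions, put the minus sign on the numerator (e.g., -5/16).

Answer: 650142575/4194304

Derivation:
(0,0): OLD=171 → NEW=255, ERR=-84
(0,1): OLD=393/4 → NEW=0, ERR=393/4
(0,2): OLD=5695/64 → NEW=0, ERR=5695/64
(0,3): OLD=98233/1024 → NEW=0, ERR=98233/1024
(0,4): OLD=1801743/16384 → NEW=0, ERR=1801743/16384
(1,0): OLD=11275/64 → NEW=255, ERR=-5045/64
(1,1): OLD=130893/512 → NEW=255, ERR=333/512
(1,2): OLD=3132945/16384 → NEW=255, ERR=-1044975/16384
(1,3): OLD=8077661/65536 → NEW=0, ERR=8077661/65536
(1,4): OLD=319066359/1048576 → NEW=255, ERR=51679479/1048576
(2,0): OLD=1413023/8192 → NEW=255, ERR=-675937/8192
(2,1): OLD=9494533/262144 → NEW=0, ERR=9494533/262144
(2,2): OLD=952381391/4194304 → NEW=255, ERR=-117166129/4194304
(2,3): OLD=3056852861/67108864 → NEW=0, ERR=3056852861/67108864
(2,4): OLD=219079361835/1073741824 → NEW=255, ERR=-54724803285/1073741824
(3,0): OLD=650142575/4194304 → NEW=255, ERR=-419404945/4194304
Target (3,0): original=174, with diffused error = 650142575/4194304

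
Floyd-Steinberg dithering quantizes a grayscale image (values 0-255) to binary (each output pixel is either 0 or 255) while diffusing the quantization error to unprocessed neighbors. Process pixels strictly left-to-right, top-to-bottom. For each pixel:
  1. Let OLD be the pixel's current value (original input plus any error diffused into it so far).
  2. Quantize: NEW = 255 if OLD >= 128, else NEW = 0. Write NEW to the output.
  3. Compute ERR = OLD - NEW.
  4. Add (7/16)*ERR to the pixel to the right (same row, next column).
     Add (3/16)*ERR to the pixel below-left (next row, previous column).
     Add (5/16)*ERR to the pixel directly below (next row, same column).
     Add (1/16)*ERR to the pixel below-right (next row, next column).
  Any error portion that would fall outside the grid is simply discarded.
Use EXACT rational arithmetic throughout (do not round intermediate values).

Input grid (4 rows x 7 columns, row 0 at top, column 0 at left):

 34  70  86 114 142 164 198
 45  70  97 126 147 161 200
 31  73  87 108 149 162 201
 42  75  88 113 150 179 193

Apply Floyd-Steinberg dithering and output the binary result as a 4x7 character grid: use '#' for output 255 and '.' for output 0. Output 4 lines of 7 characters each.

(0,0): OLD=34 → NEW=0, ERR=34
(0,1): OLD=679/8 → NEW=0, ERR=679/8
(0,2): OLD=15761/128 → NEW=0, ERR=15761/128
(0,3): OLD=343799/2048 → NEW=255, ERR=-178441/2048
(0,4): OLD=3403969/32768 → NEW=0, ERR=3403969/32768
(0,5): OLD=109811015/524288 → NEW=255, ERR=-23882425/524288
(0,6): OLD=1493767409/8388608 → NEW=255, ERR=-645327631/8388608
(1,0): OLD=9157/128 → NEW=0, ERR=9157/128
(1,1): OLD=156707/1024 → NEW=255, ERR=-104413/1024
(1,2): OLD=2616095/32768 → NEW=0, ERR=2616095/32768
(1,3): OLD=21086099/131072 → NEW=255, ERR=-12337261/131072
(1,4): OLD=1042671417/8388608 → NEW=0, ERR=1042671417/8388608
(1,5): OLD=12966296649/67108864 → NEW=255, ERR=-4146463671/67108864
(1,6): OLD=156853063463/1073741824 → NEW=255, ERR=-116951101657/1073741824
(2,0): OLD=560945/16384 → NEW=0, ERR=560945/16384
(2,1): OLD=39612651/524288 → NEW=0, ERR=39612651/524288
(2,2): OLD=1014878465/8388608 → NEW=0, ERR=1014878465/8388608
(2,3): OLD=10724737465/67108864 → NEW=255, ERR=-6388022855/67108864
(2,4): OLD=69111079913/536870912 → NEW=255, ERR=-67791002647/536870912
(2,5): OLD=1284956313475/17179869184 → NEW=0, ERR=1284956313475/17179869184
(2,6): OLD=53827570657733/274877906944 → NEW=255, ERR=-16266295612987/274877906944
(3,0): OLD=560910689/8388608 → NEW=0, ERR=560910689/8388608
(3,1): OLD=10246777869/67108864 → NEW=255, ERR=-6865982451/67108864
(3,2): OLD=36464446359/536870912 → NEW=0, ERR=36464446359/536870912
(3,3): OLD=207993008257/2147483648 → NEW=0, ERR=207993008257/2147483648
(3,4): OLD=44252269170017/274877906944 → NEW=255, ERR=-25841597100703/274877906944
(3,5): OLD=312823885333235/2199023255552 → NEW=255, ERR=-247927044832525/2199023255552
(3,6): OLD=4568917082922221/35184372088832 → NEW=255, ERR=-4403097799729939/35184372088832
Row 0: ...#.##
Row 1: .#.#.##
Row 2: ...##.#
Row 3: .#..###

Answer: ...#.##
.#.#.##
...##.#
.#..###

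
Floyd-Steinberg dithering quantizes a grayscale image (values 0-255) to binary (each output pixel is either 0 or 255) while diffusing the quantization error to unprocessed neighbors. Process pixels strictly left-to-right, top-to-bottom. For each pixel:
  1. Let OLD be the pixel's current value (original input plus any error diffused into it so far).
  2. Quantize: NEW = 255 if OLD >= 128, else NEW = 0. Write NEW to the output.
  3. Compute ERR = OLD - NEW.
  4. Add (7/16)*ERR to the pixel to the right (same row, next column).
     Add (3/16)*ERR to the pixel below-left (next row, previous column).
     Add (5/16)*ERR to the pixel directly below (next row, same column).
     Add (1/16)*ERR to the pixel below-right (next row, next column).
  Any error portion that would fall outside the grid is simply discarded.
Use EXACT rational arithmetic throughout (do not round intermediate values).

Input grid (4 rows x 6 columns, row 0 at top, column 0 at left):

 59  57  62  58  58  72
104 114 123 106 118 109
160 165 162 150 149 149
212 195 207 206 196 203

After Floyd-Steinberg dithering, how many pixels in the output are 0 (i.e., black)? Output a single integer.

Answer: 11

Derivation:
(0,0): OLD=59 → NEW=0, ERR=59
(0,1): OLD=1325/16 → NEW=0, ERR=1325/16
(0,2): OLD=25147/256 → NEW=0, ERR=25147/256
(0,3): OLD=413597/4096 → NEW=0, ERR=413597/4096
(0,4): OLD=6696267/65536 → NEW=0, ERR=6696267/65536
(0,5): OLD=122371341/1048576 → NEW=0, ERR=122371341/1048576
(1,0): OLD=35319/256 → NEW=255, ERR=-29961/256
(1,1): OLD=226881/2048 → NEW=0, ERR=226881/2048
(1,2): OLD=14829013/65536 → NEW=255, ERR=-1882667/65536
(1,3): OLD=39396145/262144 → NEW=255, ERR=-27450575/262144
(1,4): OLD=2219791603/16777216 → NEW=255, ERR=-2058398477/16777216
(1,5): OLD=26354626997/268435456 → NEW=0, ERR=26354626997/268435456
(2,0): OLD=4725083/32768 → NEW=255, ERR=-3630757/32768
(2,1): OLD=145167385/1048576 → NEW=255, ERR=-122219495/1048576
(2,2): OLD=1498515339/16777216 → NEW=0, ERR=1498515339/16777216
(2,3): OLD=17656791795/134217728 → NEW=255, ERR=-16568728845/134217728
(2,4): OLD=294270537305/4294967296 → NEW=0, ERR=294270537305/4294967296
(2,5): OLD=13880515944447/68719476736 → NEW=255, ERR=-3642950623233/68719476736
(3,0): OLD=2609190187/16777216 → NEW=255, ERR=-1668999893/16777216
(3,1): OLD=16760476751/134217728 → NEW=0, ERR=16760476751/134217728
(3,2): OLD=278221392029/1073741824 → NEW=255, ERR=4417226909/1073741824
(3,3): OLD=12895329484567/68719476736 → NEW=255, ERR=-4628137083113/68719476736
(3,4): OLD=93618460704183/549755813888 → NEW=255, ERR=-46569271837257/549755813888
(3,5): OLD=1351570584493145/8796093022208 → NEW=255, ERR=-891433136169895/8796093022208
Output grid:
  Row 0: ......  (6 black, running=6)
  Row 1: #.###.  (2 black, running=8)
  Row 2: ##.#.#  (2 black, running=10)
  Row 3: #.####  (1 black, running=11)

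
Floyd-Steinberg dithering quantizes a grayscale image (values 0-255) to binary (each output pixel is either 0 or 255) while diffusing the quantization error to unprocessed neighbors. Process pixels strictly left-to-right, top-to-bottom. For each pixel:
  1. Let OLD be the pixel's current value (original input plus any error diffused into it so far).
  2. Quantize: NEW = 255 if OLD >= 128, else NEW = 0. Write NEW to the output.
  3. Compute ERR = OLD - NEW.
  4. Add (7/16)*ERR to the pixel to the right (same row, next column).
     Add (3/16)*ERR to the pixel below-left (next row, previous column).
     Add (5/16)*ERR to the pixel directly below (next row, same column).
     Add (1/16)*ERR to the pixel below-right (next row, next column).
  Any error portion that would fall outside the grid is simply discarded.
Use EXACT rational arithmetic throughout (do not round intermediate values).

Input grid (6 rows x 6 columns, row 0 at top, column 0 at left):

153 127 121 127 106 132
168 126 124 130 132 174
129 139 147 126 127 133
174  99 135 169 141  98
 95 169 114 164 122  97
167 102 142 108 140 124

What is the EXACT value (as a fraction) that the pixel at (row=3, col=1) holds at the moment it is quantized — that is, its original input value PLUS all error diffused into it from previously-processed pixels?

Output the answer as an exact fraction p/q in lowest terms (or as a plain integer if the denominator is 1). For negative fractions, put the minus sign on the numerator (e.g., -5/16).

Answer: 5299261297/67108864

Derivation:
(0,0): OLD=153 → NEW=255, ERR=-102
(0,1): OLD=659/8 → NEW=0, ERR=659/8
(0,2): OLD=20101/128 → NEW=255, ERR=-12539/128
(0,3): OLD=172323/2048 → NEW=0, ERR=172323/2048
(0,4): OLD=4679669/32768 → NEW=255, ERR=-3676171/32768
(0,5): OLD=43472819/524288 → NEW=0, ERR=43472819/524288
(1,0): OLD=19401/128 → NEW=255, ERR=-13239/128
(1,1): OLD=83711/1024 → NEW=0, ERR=83711/1024
(1,2): OLD=4917739/32768 → NEW=255, ERR=-3438101/32768
(1,3): OLD=10909519/131072 → NEW=0, ERR=10909519/131072
(1,4): OLD=1293202253/8388608 → NEW=255, ERR=-845892787/8388608
(1,5): OLD=19969360907/134217728 → NEW=255, ERR=-14256159733/134217728
(2,0): OLD=1835109/16384 → NEW=0, ERR=1835109/16384
(2,1): OLD=98257831/524288 → NEW=255, ERR=-35435609/524288
(2,2): OLD=883802293/8388608 → NEW=0, ERR=883802293/8388608
(2,3): OLD=11585631821/67108864 → NEW=255, ERR=-5527128499/67108864
(2,4): OLD=96082069607/2147483648 → NEW=0, ERR=96082069607/2147483648
(2,5): OLD=3885378358081/34359738368 → NEW=0, ERR=3885378358081/34359738368
(3,0): OLD=1646928405/8388608 → NEW=255, ERR=-492166635/8388608
(3,1): OLD=5299261297/67108864 → NEW=0, ERR=5299261297/67108864
Target (3,1): original=99, with diffused error = 5299261297/67108864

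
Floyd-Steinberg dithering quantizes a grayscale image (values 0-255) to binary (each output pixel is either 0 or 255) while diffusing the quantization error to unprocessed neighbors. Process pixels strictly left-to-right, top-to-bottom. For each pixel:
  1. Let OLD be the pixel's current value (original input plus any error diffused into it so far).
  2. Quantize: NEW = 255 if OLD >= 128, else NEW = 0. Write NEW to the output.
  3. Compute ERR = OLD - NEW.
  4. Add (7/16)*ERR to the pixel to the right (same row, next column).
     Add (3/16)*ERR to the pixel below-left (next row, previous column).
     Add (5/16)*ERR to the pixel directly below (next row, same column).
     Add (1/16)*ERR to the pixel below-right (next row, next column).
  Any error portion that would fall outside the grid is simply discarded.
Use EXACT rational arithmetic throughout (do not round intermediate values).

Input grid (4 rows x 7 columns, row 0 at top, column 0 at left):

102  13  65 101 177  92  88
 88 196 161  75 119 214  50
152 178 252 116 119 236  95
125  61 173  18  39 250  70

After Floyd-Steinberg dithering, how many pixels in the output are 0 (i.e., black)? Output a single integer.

(0,0): OLD=102 → NEW=0, ERR=102
(0,1): OLD=461/8 → NEW=0, ERR=461/8
(0,2): OLD=11547/128 → NEW=0, ERR=11547/128
(0,3): OLD=287677/2048 → NEW=255, ERR=-234563/2048
(0,4): OLD=4157995/32768 → NEW=0, ERR=4157995/32768
(0,5): OLD=77340461/524288 → NEW=255, ERR=-56352979/524288
(0,6): OLD=343726651/8388608 → NEW=0, ERR=343726651/8388608
(1,0): OLD=16727/128 → NEW=255, ERR=-15913/128
(1,1): OLD=187297/1024 → NEW=255, ERR=-73823/1024
(1,2): OLD=4580213/32768 → NEW=255, ERR=-3775627/32768
(1,3): OLD=2389297/131072 → NEW=0, ERR=2389297/131072
(1,4): OLD=1168677203/8388608 → NEW=255, ERR=-970417837/8388608
(1,5): OLD=9758528643/67108864 → NEW=255, ERR=-7354231677/67108864
(1,6): OLD=8743354189/1073741824 → NEW=0, ERR=8743354189/1073741824
(2,0): OLD=1632379/16384 → NEW=0, ERR=1632379/16384
(2,1): OLD=88964281/524288 → NEW=255, ERR=-44729159/524288
(2,2): OLD=1489649131/8388608 → NEW=255, ERR=-649445909/8388608
(2,3): OLD=3954948051/67108864 → NEW=0, ERR=3954948051/67108864
(2,4): OLD=47901912483/536870912 → NEW=0, ERR=47901912483/536870912
(2,5): OLD=4038753947457/17179869184 → NEW=255, ERR=-342112694463/17179869184
(2,6): OLD=22535397324247/274877906944 → NEW=0, ERR=22535397324247/274877906944
(3,0): OLD=1175569163/8388608 → NEW=255, ERR=-963525877/8388608
(3,1): OLD=-1624146065/67108864 → NEW=0, ERR=-1624146065/67108864
(3,2): OLD=77274994269/536870912 → NEW=255, ERR=-59627088291/536870912
(3,3): OLD=-607918517/2147483648 → NEW=0, ERR=-607918517/2147483648
(3,4): OLD=18336629548811/274877906944 → NEW=0, ERR=18336629548811/274877906944
(3,5): OLD=646315495112337/2199023255552 → NEW=255, ERR=85564564946577/2199023255552
(3,6): OLD=3919483468922895/35184372088832 → NEW=0, ERR=3919483468922895/35184372088832
Output grid:
  Row 0: ...#.#.  (5 black, running=5)
  Row 1: ###.##.  (2 black, running=7)
  Row 2: .##..#.  (4 black, running=11)
  Row 3: #.#..#.  (4 black, running=15)

Answer: 15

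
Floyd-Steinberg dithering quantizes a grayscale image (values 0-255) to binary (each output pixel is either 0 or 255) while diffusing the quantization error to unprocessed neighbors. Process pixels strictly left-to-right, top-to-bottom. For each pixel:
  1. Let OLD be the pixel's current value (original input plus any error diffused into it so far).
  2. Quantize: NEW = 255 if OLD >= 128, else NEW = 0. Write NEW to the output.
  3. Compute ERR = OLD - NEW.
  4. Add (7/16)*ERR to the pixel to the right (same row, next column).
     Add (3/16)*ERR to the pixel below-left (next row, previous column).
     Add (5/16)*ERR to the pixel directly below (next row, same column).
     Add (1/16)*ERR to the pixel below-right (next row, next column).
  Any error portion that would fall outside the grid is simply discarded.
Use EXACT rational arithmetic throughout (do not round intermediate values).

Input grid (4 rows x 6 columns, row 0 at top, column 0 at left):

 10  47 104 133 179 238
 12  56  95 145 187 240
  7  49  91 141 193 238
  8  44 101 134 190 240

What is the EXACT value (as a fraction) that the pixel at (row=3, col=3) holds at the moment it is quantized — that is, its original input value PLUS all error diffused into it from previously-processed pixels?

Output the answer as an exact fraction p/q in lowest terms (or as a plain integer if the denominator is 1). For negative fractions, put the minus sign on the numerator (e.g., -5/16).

(0,0): OLD=10 → NEW=0, ERR=10
(0,1): OLD=411/8 → NEW=0, ERR=411/8
(0,2): OLD=16189/128 → NEW=0, ERR=16189/128
(0,3): OLD=385707/2048 → NEW=255, ERR=-136533/2048
(0,4): OLD=4909741/32768 → NEW=255, ERR=-3446099/32768
(0,5): OLD=100657851/524288 → NEW=255, ERR=-33035589/524288
(1,0): OLD=3169/128 → NEW=0, ERR=3169/128
(1,1): OLD=109799/1024 → NEW=0, ERR=109799/1024
(1,2): OLD=5640883/32768 → NEW=255, ERR=-2714957/32768
(1,3): OLD=9975127/131072 → NEW=0, ERR=9975127/131072
(1,4): OLD=1438226117/8388608 → NEW=255, ERR=-700868923/8388608
(1,5): OLD=23781123795/134217728 → NEW=255, ERR=-10444396845/134217728
(2,0): OLD=570845/16384 → NEW=0, ERR=570845/16384
(2,1): OLD=43916175/524288 → NEW=0, ERR=43916175/524288
(2,2): OLD=1029498605/8388608 → NEW=0, ERR=1029498605/8388608
(2,3): OLD=13262797381/67108864 → NEW=255, ERR=-3849962939/67108864
(2,4): OLD=283376688591/2147483648 → NEW=255, ERR=-264231641649/2147483648
(2,5): OLD=5313022048153/34359738368 → NEW=255, ERR=-3448711235687/34359738368
(3,0): OLD=290192589/8388608 → NEW=0, ERR=290192589/8388608
(3,1): OLD=7415495305/67108864 → NEW=0, ERR=7415495305/67108864
(3,2): OLD=97803858571/536870912 → NEW=255, ERR=-39098223989/536870912
(3,3): OLD=2364317317313/34359738368 → NEW=0, ERR=2364317317313/34359738368
Target (3,3): original=134, with diffused error = 2364317317313/34359738368

Answer: 2364317317313/34359738368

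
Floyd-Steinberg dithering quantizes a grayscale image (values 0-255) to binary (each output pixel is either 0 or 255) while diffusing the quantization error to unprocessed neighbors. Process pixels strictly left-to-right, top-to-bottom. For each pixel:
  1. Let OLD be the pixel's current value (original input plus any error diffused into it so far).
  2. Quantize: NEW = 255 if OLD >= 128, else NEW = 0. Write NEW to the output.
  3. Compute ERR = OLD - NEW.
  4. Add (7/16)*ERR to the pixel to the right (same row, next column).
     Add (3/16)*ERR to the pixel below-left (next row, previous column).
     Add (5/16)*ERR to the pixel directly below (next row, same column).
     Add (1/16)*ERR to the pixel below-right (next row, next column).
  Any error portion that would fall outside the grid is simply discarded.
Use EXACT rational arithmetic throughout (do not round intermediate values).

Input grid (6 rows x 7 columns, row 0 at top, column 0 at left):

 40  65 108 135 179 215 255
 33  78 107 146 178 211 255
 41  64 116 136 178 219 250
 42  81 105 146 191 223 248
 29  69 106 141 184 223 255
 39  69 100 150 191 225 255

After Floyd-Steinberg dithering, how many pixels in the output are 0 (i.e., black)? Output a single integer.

Answer: 18

Derivation:
(0,0): OLD=40 → NEW=0, ERR=40
(0,1): OLD=165/2 → NEW=0, ERR=165/2
(0,2): OLD=4611/32 → NEW=255, ERR=-3549/32
(0,3): OLD=44277/512 → NEW=0, ERR=44277/512
(0,4): OLD=1776307/8192 → NEW=255, ERR=-312653/8192
(0,5): OLD=25991909/131072 → NEW=255, ERR=-7431451/131072
(0,6): OLD=482753603/2097152 → NEW=255, ERR=-52020157/2097152
(1,0): OLD=1951/32 → NEW=0, ERR=1951/32
(1,1): OLD=28713/256 → NEW=0, ERR=28713/256
(1,2): OLD=1169677/8192 → NEW=255, ERR=-919283/8192
(1,3): OLD=3599297/32768 → NEW=0, ERR=3599297/32768
(1,4): OLD=438101691/2097152 → NEW=255, ERR=-96672069/2097152
(1,5): OLD=2786332475/16777216 → NEW=255, ERR=-1491857605/16777216
(1,6): OLD=54976006037/268435456 → NEW=255, ERR=-13475035243/268435456
(2,0): OLD=332115/4096 → NEW=0, ERR=332115/4096
(2,1): OLD=15373905/131072 → NEW=0, ERR=15373905/131072
(2,2): OLD=335236947/2097152 → NEW=255, ERR=-199536813/2097152
(2,3): OLD=1896533723/16777216 → NEW=0, ERR=1896533723/16777216
(2,4): OLD=27278815859/134217728 → NEW=255, ERR=-6946704781/134217728
(2,5): OLD=671196231929/4294967296 → NEW=255, ERR=-424020428551/4294967296
(2,6): OLD=12751807817823/68719476736 → NEW=255, ERR=-4771658749857/68719476736
(3,0): OLD=187340499/2097152 → NEW=0, ERR=187340499/2097152
(3,1): OLD=2415318663/16777216 → NEW=255, ERR=-1862871417/16777216
(3,2): OLD=7410805725/134217728 → NEW=0, ERR=7410805725/134217728
(3,3): OLD=101914782807/536870912 → NEW=255, ERR=-34987299753/536870912
(3,4): OLD=9268109852883/68719476736 → NEW=255, ERR=-8255356714797/68719476736
(3,5): OLD=67805136304473/549755813888 → NEW=0, ERR=67805136304473/549755813888
(3,6): OLD=2410926058790087/8796093022208 → NEW=255, ERR=167922338127047/8796093022208
(4,0): OLD=9689633933/268435456 → NEW=0, ERR=9689633933/268435456
(4,1): OLD=283594885817/4294967296 → NEW=0, ERR=283594885817/4294967296
(4,2): OLD=9138567373911/68719476736 → NEW=255, ERR=-8384899193769/68719476736
(4,3): OLD=26486617852461/549755813888 → NEW=0, ERR=26486617852461/549755813888
(4,4): OLD=820630793213983/4398046511104 → NEW=255, ERR=-300871067117537/4398046511104
(4,5): OLD=32043757222837591/140737488355328 → NEW=255, ERR=-3844302307771049/140737488355328
(4,6): OLD=578090738279449745/2251799813685248 → NEW=255, ERR=3881785789711505/2251799813685248
(5,0): OLD=4306014964795/68719476736 → NEW=0, ERR=4306014964795/68719476736
(5,1): OLD=53010923320505/549755813888 → NEW=0, ERR=53010923320505/549755813888
(5,2): OLD=515524898327767/4398046511104 → NEW=0, ERR=515524898327767/4398046511104
(5,3): OLD=6892101939644291/35184372088832 → NEW=255, ERR=-2079912943007869/35184372088832
(5,4): OLD=318964498517772985/2251799813685248 → NEW=255, ERR=-255244453971965255/2251799813685248
(5,5): OLD=2934911668923203833/18014398509481984 → NEW=255, ERR=-1658759950994702087/18014398509481984
(5,6): OLD=61550626997917346039/288230376151711744 → NEW=255, ERR=-11948118920769148681/288230376151711744
Output grid:
  Row 0: ..#.###  (3 black, running=3)
  Row 1: ..#.###  (3 black, running=6)
  Row 2: ..#.###  (3 black, running=9)
  Row 3: .#.##.#  (3 black, running=12)
  Row 4: ..#.###  (3 black, running=15)
  Row 5: ...####  (3 black, running=18)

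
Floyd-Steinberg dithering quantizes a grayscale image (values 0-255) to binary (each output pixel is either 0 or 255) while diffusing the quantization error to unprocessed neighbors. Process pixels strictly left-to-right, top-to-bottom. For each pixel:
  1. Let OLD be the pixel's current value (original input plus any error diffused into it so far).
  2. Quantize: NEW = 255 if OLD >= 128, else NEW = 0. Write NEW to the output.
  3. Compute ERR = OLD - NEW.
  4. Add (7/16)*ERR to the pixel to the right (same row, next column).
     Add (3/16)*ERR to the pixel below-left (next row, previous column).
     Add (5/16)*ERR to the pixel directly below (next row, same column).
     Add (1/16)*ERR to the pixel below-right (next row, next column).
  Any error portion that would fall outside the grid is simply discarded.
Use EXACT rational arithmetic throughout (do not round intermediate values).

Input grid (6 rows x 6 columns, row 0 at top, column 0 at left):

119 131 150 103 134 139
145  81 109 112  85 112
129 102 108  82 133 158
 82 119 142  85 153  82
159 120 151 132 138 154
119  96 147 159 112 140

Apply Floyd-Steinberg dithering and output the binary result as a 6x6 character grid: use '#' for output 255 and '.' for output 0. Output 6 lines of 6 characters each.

(0,0): OLD=119 → NEW=0, ERR=119
(0,1): OLD=2929/16 → NEW=255, ERR=-1151/16
(0,2): OLD=30343/256 → NEW=0, ERR=30343/256
(0,3): OLD=634289/4096 → NEW=255, ERR=-410191/4096
(0,4): OLD=5910487/65536 → NEW=0, ERR=5910487/65536
(0,5): OLD=187125473/1048576 → NEW=255, ERR=-80261407/1048576
(1,0): OLD=43187/256 → NEW=255, ERR=-22093/256
(1,1): OLD=103269/2048 → NEW=0, ERR=103269/2048
(1,2): OLD=9491401/65536 → NEW=255, ERR=-7220279/65536
(1,3): OLD=14895637/262144 → NEW=0, ERR=14895637/262144
(1,4): OLD=1970187039/16777216 → NEW=0, ERR=1970187039/16777216
(1,5): OLD=38948252457/268435456 → NEW=255, ERR=-29502788823/268435456
(2,0): OLD=3653159/32768 → NEW=0, ERR=3653159/32768
(2,1): OLD=147305373/1048576 → NEW=255, ERR=-120081507/1048576
(2,2): OLD=625367831/16777216 → NEW=0, ERR=625367831/16777216
(2,3): OLD=17609027871/134217728 → NEW=255, ERR=-16616492769/134217728
(2,4): OLD=422959480541/4294967296 → NEW=0, ERR=422959480541/4294967296
(2,5): OLD=11962538464219/68719476736 → NEW=255, ERR=-5560928103461/68719476736
(3,0): OLD=1599992631/16777216 → NEW=0, ERR=1599992631/16777216
(3,1): OLD=18641884011/134217728 → NEW=255, ERR=-15583636629/134217728
(3,2): OLD=77826011825/1073741824 → NEW=0, ERR=77826011825/1073741824
(3,3): OLD=6790617616979/68719476736 → NEW=0, ERR=6790617616979/68719476736
(3,4): OLD=112202966101875/549755813888 → NEW=255, ERR=-27984766439565/549755813888
(3,5): OLD=357087952114909/8796093022208 → NEW=0, ERR=357087952114909/8796093022208
(4,0): OLD=358698695385/2147483648 → NEW=255, ERR=-188909634855/2147483648
(4,1): OLD=2225865357573/34359738368 → NEW=0, ERR=2225865357573/34359738368
(4,2): OLD=234485725481087/1099511627776 → NEW=255, ERR=-45889739601793/1099511627776
(4,3): OLD=2455975027480091/17592186044416 → NEW=255, ERR=-2030032413845989/17592186044416
(4,4): OLD=24036683081454283/281474976710656 → NEW=0, ERR=24036683081454283/281474976710656
(4,5): OLD=904616996106564525/4503599627370496 → NEW=255, ERR=-243800908872911955/4503599627370496
(5,0): OLD=56985767136991/549755813888 → NEW=0, ERR=56985767136991/549755813888
(5,1): OLD=2608398105542351/17592186044416 → NEW=255, ERR=-1877609335783729/17592186044416
(5,2): OLD=9805961439688149/140737488355328 → NEW=0, ERR=9805961439688149/140737488355328
(5,3): OLD=751315483706167671/4503599627370496 → NEW=255, ERR=-397102421273308809/4503599627370496
(5,4): OLD=745322150660975095/9007199254740992 → NEW=0, ERR=745322150660975095/9007199254740992
(5,5): OLD=23724546155124065251/144115188075855872 → NEW=255, ERR=-13024826804219182109/144115188075855872
Row 0: .#.#.#
Row 1: #.#..#
Row 2: .#.#.#
Row 3: .#..#.
Row 4: #.##.#
Row 5: .#.#.#

Answer: .#.#.#
#.#..#
.#.#.#
.#..#.
#.##.#
.#.#.#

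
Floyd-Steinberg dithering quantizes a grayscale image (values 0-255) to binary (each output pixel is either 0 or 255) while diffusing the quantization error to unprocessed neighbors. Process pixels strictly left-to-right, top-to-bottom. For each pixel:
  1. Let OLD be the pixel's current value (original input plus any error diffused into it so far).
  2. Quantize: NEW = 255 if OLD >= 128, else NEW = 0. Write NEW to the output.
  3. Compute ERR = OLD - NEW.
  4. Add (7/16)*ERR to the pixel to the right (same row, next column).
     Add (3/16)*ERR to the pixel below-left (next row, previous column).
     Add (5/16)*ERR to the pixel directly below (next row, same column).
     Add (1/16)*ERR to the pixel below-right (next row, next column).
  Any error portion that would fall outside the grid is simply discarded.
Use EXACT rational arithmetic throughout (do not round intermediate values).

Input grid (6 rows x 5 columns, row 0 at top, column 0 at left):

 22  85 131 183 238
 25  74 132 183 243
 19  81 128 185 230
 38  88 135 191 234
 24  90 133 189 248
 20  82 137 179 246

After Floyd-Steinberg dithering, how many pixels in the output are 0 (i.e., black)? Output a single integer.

(0,0): OLD=22 → NEW=0, ERR=22
(0,1): OLD=757/8 → NEW=0, ERR=757/8
(0,2): OLD=22067/128 → NEW=255, ERR=-10573/128
(0,3): OLD=300773/2048 → NEW=255, ERR=-221467/2048
(0,4): OLD=6248515/32768 → NEW=255, ERR=-2107325/32768
(1,0): OLD=6351/128 → NEW=0, ERR=6351/128
(1,1): OLD=113833/1024 → NEW=0, ERR=113833/1024
(1,2): OLD=4602589/32768 → NEW=255, ERR=-3753251/32768
(1,3): OLD=10731481/131072 → NEW=0, ERR=10731481/131072
(1,4): OLD=528407915/2097152 → NEW=255, ERR=-6365845/2097152
(2,0): OLD=906835/16384 → NEW=0, ERR=906835/16384
(2,1): OLD=63742401/524288 → NEW=0, ERR=63742401/524288
(2,2): OLD=1406738819/8388608 → NEW=255, ERR=-732356221/8388608
(2,3): OLD=22100637657/134217728 → NEW=255, ERR=-12124882983/134217728
(2,4): OLD=417999024303/2147483648 → NEW=255, ERR=-129609305937/2147483648
(3,0): OLD=655087907/8388608 → NEW=0, ERR=655087907/8388608
(3,1): OLD=9881699175/67108864 → NEW=255, ERR=-7231061145/67108864
(3,2): OLD=110030344477/2147483648 → NEW=0, ERR=110030344477/2147483648
(3,3): OLD=723327586325/4294967296 → NEW=255, ERR=-371889074155/4294967296
(3,4): OLD=11793044722313/68719476736 → NEW=255, ERR=-5730421845367/68719476736
(4,0): OLD=30280136621/1073741824 → NEW=0, ERR=30280136621/1073741824
(4,1): OLD=2857122120237/34359738368 → NEW=0, ERR=2857122120237/34359738368
(4,2): OLD=89292164560963/549755813888 → NEW=255, ERR=-50895567980477/549755813888
(4,3): OLD=958821241772077/8796093022208 → NEW=0, ERR=958821241772077/8796093022208
(4,4): OLD=37185546999621563/140737488355328 → NEW=255, ERR=1297487469012923/140737488355328
(5,0): OLD=24411304497831/549755813888 → NEW=0, ERR=24411304497831/549755813888
(5,1): OLD=491772627466677/4398046511104 → NEW=0, ERR=491772627466677/4398046511104
(5,2): OLD=25702094238872157/140737488355328 → NEW=255, ERR=-10185965291736483/140737488355328
(5,3): OLD=99834826488326707/562949953421312 → NEW=255, ERR=-43717411634107853/562949953421312
(5,4): OLD=1997063444081200449/9007199254740992 → NEW=255, ERR=-299772365877752511/9007199254740992
Output grid:
  Row 0: ..###  (2 black, running=2)
  Row 1: ..#.#  (3 black, running=5)
  Row 2: ..###  (2 black, running=7)
  Row 3: .#.##  (2 black, running=9)
  Row 4: ..#.#  (3 black, running=12)
  Row 5: ..###  (2 black, running=14)

Answer: 14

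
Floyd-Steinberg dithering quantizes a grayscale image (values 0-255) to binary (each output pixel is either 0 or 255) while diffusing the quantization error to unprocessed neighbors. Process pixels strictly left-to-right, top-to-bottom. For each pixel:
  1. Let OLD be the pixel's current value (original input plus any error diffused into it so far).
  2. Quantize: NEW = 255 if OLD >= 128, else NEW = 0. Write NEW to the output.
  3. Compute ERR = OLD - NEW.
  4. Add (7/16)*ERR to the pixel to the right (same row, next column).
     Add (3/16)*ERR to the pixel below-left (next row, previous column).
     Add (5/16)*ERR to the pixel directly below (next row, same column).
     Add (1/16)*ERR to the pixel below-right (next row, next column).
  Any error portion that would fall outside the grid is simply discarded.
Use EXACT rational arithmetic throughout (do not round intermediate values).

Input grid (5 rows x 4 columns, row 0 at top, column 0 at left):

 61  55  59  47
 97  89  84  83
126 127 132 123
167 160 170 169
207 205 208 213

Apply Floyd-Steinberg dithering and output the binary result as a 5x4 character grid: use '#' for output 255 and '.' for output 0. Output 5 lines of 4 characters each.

(0,0): OLD=61 → NEW=0, ERR=61
(0,1): OLD=1307/16 → NEW=0, ERR=1307/16
(0,2): OLD=24253/256 → NEW=0, ERR=24253/256
(0,3): OLD=362283/4096 → NEW=0, ERR=362283/4096
(1,0): OLD=33633/256 → NEW=255, ERR=-31647/256
(1,1): OLD=167975/2048 → NEW=0, ERR=167975/2048
(1,2): OLD=11218355/65536 → NEW=255, ERR=-5493325/65536
(1,3): OLD=83769941/1048576 → NEW=0, ERR=83769941/1048576
(2,0): OLD=3366813/32768 → NEW=0, ERR=3366813/32768
(2,1): OLD=182598927/1048576 → NEW=255, ERR=-84787953/1048576
(2,2): OLD=189865483/2097152 → NEW=0, ERR=189865483/2097152
(2,3): OLD=6118166527/33554432 → NEW=255, ERR=-2438213633/33554432
(3,0): OLD=3086121293/16777216 → NEW=255, ERR=-1192068787/16777216
(3,1): OLD=34102735059/268435456 → NEW=0, ERR=34102735059/268435456
(3,2): OLD=1010154651693/4294967296 → NEW=255, ERR=-85062008787/4294967296
(3,3): OLD=9846545290939/68719476736 → NEW=255, ERR=-7676921276741/68719476736
(4,0): OLD=896000932489/4294967296 → NEW=255, ERR=-199215727991/4294967296
(4,1): OLD=7430422901915/34359738368 → NEW=255, ERR=-1331310381925/34359738368
(4,2): OLD=188954648872379/1099511627776 → NEW=255, ERR=-91420816210501/1099511627776
(4,3): OLD=2471260337598349/17592186044416 → NEW=255, ERR=-2014747103727731/17592186044416
Row 0: ....
Row 1: #.#.
Row 2: .#.#
Row 3: #.##
Row 4: ####

Answer: ....
#.#.
.#.#
#.##
####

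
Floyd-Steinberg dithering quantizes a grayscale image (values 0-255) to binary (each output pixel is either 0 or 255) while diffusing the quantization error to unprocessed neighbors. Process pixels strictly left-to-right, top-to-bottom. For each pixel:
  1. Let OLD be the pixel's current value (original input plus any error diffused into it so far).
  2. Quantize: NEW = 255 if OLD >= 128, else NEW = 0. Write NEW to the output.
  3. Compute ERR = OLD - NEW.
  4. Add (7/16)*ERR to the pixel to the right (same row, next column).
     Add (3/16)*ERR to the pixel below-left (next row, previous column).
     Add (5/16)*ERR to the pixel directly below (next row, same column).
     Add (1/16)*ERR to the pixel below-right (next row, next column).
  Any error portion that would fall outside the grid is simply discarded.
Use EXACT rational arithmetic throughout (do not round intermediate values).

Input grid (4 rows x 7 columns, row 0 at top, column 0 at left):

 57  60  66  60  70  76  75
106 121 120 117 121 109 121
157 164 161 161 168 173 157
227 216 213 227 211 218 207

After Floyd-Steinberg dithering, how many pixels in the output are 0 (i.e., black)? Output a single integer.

Answer: 11

Derivation:
(0,0): OLD=57 → NEW=0, ERR=57
(0,1): OLD=1359/16 → NEW=0, ERR=1359/16
(0,2): OLD=26409/256 → NEW=0, ERR=26409/256
(0,3): OLD=430623/4096 → NEW=0, ERR=430623/4096
(0,4): OLD=7601881/65536 → NEW=0, ERR=7601881/65536
(0,5): OLD=132904943/1048576 → NEW=0, ERR=132904943/1048576
(0,6): OLD=2188625801/16777216 → NEW=255, ERR=-2089564279/16777216
(1,0): OLD=35773/256 → NEW=255, ERR=-29507/256
(1,1): OLD=245803/2048 → NEW=0, ERR=245803/2048
(1,2): OLD=15058055/65536 → NEW=255, ERR=-1653625/65536
(1,3): OLD=43781051/262144 → NEW=255, ERR=-23065669/262144
(1,4): OLD=2501309201/16777216 → NEW=255, ERR=-1776880879/16777216
(1,5): OLD=11565541345/134217728 → NEW=0, ERR=11565541345/134217728
(1,6): OLD=274233572367/2147483648 → NEW=0, ERR=274233572367/2147483648
(2,0): OLD=4701705/32768 → NEW=255, ERR=-3654135/32768
(2,1): OLD=147622387/1048576 → NEW=255, ERR=-119764493/1048576
(2,2): OLD=1579553433/16777216 → NEW=0, ERR=1579553433/16777216
(2,3): OLD=20569998865/134217728 → NEW=255, ERR=-13655521775/134217728
(2,4): OLD=108500183393/1073741824 → NEW=0, ERR=108500183393/1073741824
(2,5): OLD=8983740577355/34359738368 → NEW=255, ERR=222007293515/34359738368
(2,6): OLD=112765178208701/549755813888 → NEW=255, ERR=-27422554332739/549755813888
(3,0): OLD=2864472953/16777216 → NEW=255, ERR=-1413717127/16777216
(3,1): OLD=20686311173/134217728 → NEW=255, ERR=-13539209467/134217728
(3,2): OLD=184762633823/1073741824 → NEW=255, ERR=-89041531297/1073741824
(3,3): OLD=789227671145/4294967296 → NEW=255, ERR=-305988989335/4294967296
(3,4): OLD=113393330976633/549755813888 → NEW=255, ERR=-26794401564807/549755813888
(3,5): OLD=860516241133947/4398046511104 → NEW=255, ERR=-260985619197573/4398046511104
(3,6): OLD=11670945470653797/70368744177664 → NEW=255, ERR=-6273084294650523/70368744177664
Output grid:
  Row 0: ......#  (6 black, running=6)
  Row 1: #.###..  (3 black, running=9)
  Row 2: ##.#.##  (2 black, running=11)
  Row 3: #######  (0 black, running=11)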